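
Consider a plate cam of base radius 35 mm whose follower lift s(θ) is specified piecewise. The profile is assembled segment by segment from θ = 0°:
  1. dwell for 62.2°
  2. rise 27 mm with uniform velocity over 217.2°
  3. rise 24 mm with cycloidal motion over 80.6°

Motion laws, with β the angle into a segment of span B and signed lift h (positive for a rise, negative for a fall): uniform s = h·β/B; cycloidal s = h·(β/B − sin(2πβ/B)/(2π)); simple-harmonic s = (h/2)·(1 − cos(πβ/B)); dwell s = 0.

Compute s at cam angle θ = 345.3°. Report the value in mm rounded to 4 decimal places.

seg 1 [0°–62.2°] dwell: s stays 0.0000
seg 2 [62.2°–279.4°] uniform, h=27: full span → s += 27 → s = 27.0000
seg 3 [279.4°–360°] cycloidal, h=24: θ=345.3° here. β=65.9, B=80.6. 24·(0.8176 − sin(2π·0.8176)/(2π)) = 23.1030 → s = 50.1030

50.1030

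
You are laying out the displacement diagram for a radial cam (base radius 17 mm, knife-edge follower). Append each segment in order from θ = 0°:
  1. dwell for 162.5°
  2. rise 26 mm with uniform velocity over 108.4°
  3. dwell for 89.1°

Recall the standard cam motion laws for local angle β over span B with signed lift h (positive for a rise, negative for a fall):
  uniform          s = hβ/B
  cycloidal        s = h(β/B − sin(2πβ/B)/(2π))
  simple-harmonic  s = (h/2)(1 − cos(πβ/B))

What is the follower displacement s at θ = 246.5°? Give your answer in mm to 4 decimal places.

seg 1 [0°–162.5°] dwell: s stays 0.0000
seg 2 [162.5°–270.9°] uniform, h=26: θ=246.5° here. β=84, B=108.4. 26·84/108.4 = 20.1476 → s = 20.1476

20.1476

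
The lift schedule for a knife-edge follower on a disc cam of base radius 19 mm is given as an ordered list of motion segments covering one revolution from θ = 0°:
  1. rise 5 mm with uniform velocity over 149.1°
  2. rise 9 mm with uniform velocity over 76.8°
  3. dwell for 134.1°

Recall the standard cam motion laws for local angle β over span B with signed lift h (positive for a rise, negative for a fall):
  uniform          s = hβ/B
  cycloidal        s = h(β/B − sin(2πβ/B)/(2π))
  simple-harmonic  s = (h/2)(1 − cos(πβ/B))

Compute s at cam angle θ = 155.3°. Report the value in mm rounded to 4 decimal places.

seg 1 [0°–149.1°] uniform, h=5: full span → s += 5 → s = 5.0000
seg 2 [149.1°–225.9°] uniform, h=9: θ=155.3° here. β=6.2, B=76.8. 9·6.2/76.8 = 0.7266 → s = 5.7266

5.7266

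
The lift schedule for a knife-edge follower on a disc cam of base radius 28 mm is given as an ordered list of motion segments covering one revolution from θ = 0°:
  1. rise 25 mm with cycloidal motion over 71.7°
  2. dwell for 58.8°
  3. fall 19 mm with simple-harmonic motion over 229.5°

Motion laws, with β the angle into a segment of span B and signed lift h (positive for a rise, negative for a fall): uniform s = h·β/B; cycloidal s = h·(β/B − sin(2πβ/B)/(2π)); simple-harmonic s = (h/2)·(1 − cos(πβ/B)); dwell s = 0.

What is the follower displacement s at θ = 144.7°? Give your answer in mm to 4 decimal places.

seg 1 [0°–71.7°] cycloidal, h=25: full span → s += 25 → s = 25.0000
seg 2 [71.7°–130.5°] dwell: s stays 25.0000
seg 3 [130.5°–360°] simple-harmonic, h=-19: θ=144.7° here. β=14.2, B=229.5. -19/2·(1 − cos(π·0.0619)) = -0.1789 → s = 24.8211

24.8211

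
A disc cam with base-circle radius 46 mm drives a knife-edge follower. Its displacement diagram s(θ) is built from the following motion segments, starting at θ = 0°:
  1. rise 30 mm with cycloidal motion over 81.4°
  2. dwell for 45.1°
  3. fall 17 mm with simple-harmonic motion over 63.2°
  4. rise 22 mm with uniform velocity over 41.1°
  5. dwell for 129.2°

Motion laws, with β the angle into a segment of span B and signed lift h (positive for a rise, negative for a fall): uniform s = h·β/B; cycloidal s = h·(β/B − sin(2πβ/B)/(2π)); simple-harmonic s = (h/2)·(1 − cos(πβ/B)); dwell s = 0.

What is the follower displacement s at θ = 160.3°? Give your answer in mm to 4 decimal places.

seg 1 [0°–81.4°] cycloidal, h=30: full span → s += 30 → s = 30.0000
seg 2 [81.4°–126.5°] dwell: s stays 30.0000
seg 3 [126.5°–189.7°] simple-harmonic, h=-17: θ=160.3° here. β=33.8, B=63.2. -17/2·(1 − cos(π·0.5348)) = -9.4277 → s = 20.5723

20.5723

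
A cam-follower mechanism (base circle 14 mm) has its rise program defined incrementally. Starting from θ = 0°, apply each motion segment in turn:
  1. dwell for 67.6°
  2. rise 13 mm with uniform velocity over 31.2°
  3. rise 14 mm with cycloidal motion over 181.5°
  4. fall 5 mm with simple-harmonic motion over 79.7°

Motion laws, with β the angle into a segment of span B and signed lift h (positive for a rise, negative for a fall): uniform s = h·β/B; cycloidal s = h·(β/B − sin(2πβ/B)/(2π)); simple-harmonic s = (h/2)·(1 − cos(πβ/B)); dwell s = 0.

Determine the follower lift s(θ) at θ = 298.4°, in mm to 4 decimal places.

seg 1 [0°–67.6°] dwell: s stays 0.0000
seg 2 [67.6°–98.8°] uniform, h=13: full span → s += 13 → s = 13.0000
seg 3 [98.8°–280.3°] cycloidal, h=14: full span → s += 14 → s = 27.0000
seg 4 [280.3°–360°] simple-harmonic, h=-5: θ=298.4° here. β=18.1, B=79.7. -5/2·(1 − cos(π·0.2271)) = -0.6097 → s = 26.3903

26.3903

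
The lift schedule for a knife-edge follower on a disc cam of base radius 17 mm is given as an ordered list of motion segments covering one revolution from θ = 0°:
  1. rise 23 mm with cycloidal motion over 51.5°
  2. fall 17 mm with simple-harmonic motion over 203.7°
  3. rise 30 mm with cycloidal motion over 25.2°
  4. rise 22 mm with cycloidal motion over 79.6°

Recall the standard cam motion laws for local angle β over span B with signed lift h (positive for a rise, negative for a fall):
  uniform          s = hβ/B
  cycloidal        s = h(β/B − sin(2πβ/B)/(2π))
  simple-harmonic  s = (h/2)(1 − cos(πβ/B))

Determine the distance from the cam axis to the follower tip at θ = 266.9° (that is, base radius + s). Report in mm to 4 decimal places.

seg 1 [0°–51.5°] cycloidal, h=23: full span → s += 23 → s = 23.0000
seg 2 [51.5°–255.2°] simple-harmonic, h=-17: full span → s += -17 → s = 6.0000
seg 3 [255.2°–280.4°] cycloidal, h=30: θ=266.9° here. β=11.7, B=25.2. 30·(0.4643 − sin(2π·0.4643)/(2π)) = 12.8661 → s = 18.8661
radial distance = base radius + s = 17 + 18.8661 = 35.8661

35.8661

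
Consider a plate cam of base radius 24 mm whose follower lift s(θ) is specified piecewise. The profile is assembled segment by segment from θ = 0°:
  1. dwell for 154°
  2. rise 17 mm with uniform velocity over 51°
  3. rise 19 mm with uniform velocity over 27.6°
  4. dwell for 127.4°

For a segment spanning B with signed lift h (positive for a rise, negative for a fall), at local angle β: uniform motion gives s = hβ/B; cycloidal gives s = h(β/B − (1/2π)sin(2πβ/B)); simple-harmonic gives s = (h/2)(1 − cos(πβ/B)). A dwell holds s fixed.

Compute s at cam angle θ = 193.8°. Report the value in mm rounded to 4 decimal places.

seg 1 [0°–154°] dwell: s stays 0.0000
seg 2 [154°–205°] uniform, h=17: θ=193.8° here. β=39.8, B=51. 17·39.8/51 = 13.2667 → s = 13.2667

13.2667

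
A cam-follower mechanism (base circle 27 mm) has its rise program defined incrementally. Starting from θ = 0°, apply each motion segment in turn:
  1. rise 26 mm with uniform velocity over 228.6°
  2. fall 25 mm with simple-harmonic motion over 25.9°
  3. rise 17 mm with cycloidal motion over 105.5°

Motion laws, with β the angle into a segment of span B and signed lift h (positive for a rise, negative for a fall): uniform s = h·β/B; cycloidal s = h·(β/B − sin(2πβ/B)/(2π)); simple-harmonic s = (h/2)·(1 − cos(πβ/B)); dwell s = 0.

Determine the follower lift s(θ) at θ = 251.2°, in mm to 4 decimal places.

seg 1 [0°–228.6°] uniform, h=26: full span → s += 26 → s = 26.0000
seg 2 [228.6°–254.5°] simple-harmonic, h=-25: θ=251.2° here. β=22.6, B=25.9. -25/2·(1 − cos(π·0.8726)) = -24.0119 → s = 1.9881

1.9881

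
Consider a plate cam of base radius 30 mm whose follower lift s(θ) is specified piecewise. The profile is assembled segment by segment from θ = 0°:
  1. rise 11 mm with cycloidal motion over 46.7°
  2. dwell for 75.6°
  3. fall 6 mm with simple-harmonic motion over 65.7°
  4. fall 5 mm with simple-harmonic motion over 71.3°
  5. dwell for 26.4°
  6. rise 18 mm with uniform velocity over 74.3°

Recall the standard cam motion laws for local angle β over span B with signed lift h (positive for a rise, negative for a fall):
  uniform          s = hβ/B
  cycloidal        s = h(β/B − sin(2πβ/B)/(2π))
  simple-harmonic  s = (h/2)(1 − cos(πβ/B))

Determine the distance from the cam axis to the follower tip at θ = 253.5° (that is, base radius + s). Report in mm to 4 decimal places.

seg 1 [0°–46.7°] cycloidal, h=11: full span → s += 11 → s = 11.0000
seg 2 [46.7°–122.3°] dwell: s stays 11.0000
seg 3 [122.3°–188°] simple-harmonic, h=-6: full span → s += -6 → s = 5.0000
seg 4 [188°–259.3°] simple-harmonic, h=-5: θ=253.5° here. β=65.5, B=71.3. -5/2·(1 − cos(π·0.9187)) = -4.9188 → s = 0.0812
radial distance = base radius + s = 30 + 0.0812 = 30.0812

30.0812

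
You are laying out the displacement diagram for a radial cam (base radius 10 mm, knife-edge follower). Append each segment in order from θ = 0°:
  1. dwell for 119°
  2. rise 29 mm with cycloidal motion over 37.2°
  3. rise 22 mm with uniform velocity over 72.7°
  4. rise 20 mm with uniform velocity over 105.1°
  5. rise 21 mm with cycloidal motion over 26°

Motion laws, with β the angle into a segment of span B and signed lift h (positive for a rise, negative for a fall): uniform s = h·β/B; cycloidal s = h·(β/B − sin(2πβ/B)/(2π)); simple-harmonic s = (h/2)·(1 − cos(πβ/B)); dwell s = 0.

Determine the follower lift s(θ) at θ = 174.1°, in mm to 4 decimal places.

seg 1 [0°–119°] dwell: s stays 0.0000
seg 2 [119°–156.2°] cycloidal, h=29: full span → s += 29 → s = 29.0000
seg 3 [156.2°–228.9°] uniform, h=22: θ=174.1° here. β=17.9, B=72.7. 22·17.9/72.7 = 5.4168 → s = 34.4168

34.4168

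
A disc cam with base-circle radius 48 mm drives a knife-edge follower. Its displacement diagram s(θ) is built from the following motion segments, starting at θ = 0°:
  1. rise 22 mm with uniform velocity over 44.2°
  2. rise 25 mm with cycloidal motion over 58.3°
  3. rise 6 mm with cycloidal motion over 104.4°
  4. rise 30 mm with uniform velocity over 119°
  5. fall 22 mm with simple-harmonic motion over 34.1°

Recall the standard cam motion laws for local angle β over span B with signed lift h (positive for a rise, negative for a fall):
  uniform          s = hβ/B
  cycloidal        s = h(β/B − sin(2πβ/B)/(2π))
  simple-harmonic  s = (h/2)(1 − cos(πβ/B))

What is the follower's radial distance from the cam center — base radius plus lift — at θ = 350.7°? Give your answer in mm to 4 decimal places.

seg 1 [0°–44.2°] uniform, h=22: full span → s += 22 → s = 22.0000
seg 2 [44.2°–102.5°] cycloidal, h=25: full span → s += 25 → s = 47.0000
seg 3 [102.5°–206.9°] cycloidal, h=6: full span → s += 6 → s = 53.0000
seg 4 [206.9°–325.9°] uniform, h=30: full span → s += 30 → s = 83.0000
seg 5 [325.9°–360°] simple-harmonic, h=-22: θ=350.7° here. β=24.8, B=34.1. -22/2·(1 − cos(π·0.7273)) = -18.2035 → s = 64.7965
radial distance = base radius + s = 48 + 64.7965 = 112.7965

112.7965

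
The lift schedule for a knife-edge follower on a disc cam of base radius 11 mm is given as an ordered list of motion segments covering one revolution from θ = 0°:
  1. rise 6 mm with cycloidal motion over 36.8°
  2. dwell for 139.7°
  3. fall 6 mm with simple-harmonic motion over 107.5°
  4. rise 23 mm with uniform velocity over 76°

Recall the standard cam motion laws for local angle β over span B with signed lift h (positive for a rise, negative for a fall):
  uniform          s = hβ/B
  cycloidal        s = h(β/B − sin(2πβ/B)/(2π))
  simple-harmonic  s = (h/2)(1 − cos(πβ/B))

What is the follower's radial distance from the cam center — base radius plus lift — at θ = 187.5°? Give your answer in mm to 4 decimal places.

seg 1 [0°–36.8°] cycloidal, h=6: full span → s += 6 → s = 6.0000
seg 2 [36.8°–176.5°] dwell: s stays 6.0000
seg 3 [176.5°–284°] simple-harmonic, h=-6: θ=187.5° here. β=11, B=107.5. -6/2·(1 − cos(π·0.1023)) = -0.1537 → s = 5.8463
radial distance = base radius + s = 11 + 5.8463 = 16.8463

16.8463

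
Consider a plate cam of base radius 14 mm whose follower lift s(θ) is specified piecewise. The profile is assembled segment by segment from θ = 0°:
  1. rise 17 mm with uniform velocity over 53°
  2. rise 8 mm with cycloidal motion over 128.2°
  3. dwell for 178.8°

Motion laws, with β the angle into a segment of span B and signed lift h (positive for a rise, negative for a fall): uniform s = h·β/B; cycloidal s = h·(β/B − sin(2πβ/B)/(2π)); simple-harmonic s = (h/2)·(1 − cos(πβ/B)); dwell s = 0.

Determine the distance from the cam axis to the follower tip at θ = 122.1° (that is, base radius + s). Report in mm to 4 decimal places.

seg 1 [0°–53°] uniform, h=17: full span → s += 17 → s = 17.0000
seg 2 [53°–181.2°] cycloidal, h=8: θ=122.1° here. β=69.1, B=128.2. 8·(0.5390 − sin(2π·0.5390)/(2π)) = 4.6209 → s = 21.6209
radial distance = base radius + s = 14 + 21.6209 = 35.6209

35.6209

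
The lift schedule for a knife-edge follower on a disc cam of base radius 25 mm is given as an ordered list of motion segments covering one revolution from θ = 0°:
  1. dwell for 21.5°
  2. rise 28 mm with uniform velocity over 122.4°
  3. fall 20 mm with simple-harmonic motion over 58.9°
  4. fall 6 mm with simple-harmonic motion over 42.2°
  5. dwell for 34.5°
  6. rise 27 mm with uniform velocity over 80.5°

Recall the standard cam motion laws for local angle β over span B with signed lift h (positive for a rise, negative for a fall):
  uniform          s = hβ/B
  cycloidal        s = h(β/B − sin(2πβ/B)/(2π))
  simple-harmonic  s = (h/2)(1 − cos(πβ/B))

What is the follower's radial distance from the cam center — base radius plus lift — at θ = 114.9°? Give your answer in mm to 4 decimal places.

seg 1 [0°–21.5°] dwell: s stays 0.0000
seg 2 [21.5°–143.9°] uniform, h=28: θ=114.9° here. β=93.4, B=122.4. 28·93.4/122.4 = 21.3660 → s = 21.3660
radial distance = base radius + s = 25 + 21.3660 = 46.3660

46.3660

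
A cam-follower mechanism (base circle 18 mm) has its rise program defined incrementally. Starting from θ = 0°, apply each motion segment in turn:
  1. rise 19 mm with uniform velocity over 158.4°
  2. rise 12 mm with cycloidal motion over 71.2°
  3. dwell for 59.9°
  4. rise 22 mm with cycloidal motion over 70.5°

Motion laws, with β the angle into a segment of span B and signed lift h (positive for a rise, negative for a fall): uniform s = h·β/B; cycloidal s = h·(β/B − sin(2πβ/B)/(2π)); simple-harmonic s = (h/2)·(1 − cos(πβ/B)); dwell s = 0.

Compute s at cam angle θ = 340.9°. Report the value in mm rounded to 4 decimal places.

seg 1 [0°–158.4°] uniform, h=19: full span → s += 19 → s = 19.0000
seg 2 [158.4°–229.6°] cycloidal, h=12: full span → s += 12 → s = 31.0000
seg 3 [229.6°–289.5°] dwell: s stays 31.0000
seg 4 [289.5°–360°] cycloidal, h=22: θ=340.9° here. β=51.4, B=70.5. 22·(0.7291 − sin(2π·0.7291)/(2π)) = 19.5109 → s = 50.5109

50.5109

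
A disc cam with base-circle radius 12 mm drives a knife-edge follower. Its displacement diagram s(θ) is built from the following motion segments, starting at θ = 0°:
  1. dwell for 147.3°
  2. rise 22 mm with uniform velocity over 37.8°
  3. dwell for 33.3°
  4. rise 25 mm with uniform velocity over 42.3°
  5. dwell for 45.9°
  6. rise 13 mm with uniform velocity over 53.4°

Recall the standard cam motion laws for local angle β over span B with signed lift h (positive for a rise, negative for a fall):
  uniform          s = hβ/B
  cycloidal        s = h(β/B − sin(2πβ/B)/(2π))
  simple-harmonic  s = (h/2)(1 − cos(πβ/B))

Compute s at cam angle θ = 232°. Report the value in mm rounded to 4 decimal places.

seg 1 [0°–147.3°] dwell: s stays 0.0000
seg 2 [147.3°–185.1°] uniform, h=22: full span → s += 22 → s = 22.0000
seg 3 [185.1°–218.4°] dwell: s stays 22.0000
seg 4 [218.4°–260.7°] uniform, h=25: θ=232° here. β=13.6, B=42.3. 25·13.6/42.3 = 8.0378 → s = 30.0378

30.0378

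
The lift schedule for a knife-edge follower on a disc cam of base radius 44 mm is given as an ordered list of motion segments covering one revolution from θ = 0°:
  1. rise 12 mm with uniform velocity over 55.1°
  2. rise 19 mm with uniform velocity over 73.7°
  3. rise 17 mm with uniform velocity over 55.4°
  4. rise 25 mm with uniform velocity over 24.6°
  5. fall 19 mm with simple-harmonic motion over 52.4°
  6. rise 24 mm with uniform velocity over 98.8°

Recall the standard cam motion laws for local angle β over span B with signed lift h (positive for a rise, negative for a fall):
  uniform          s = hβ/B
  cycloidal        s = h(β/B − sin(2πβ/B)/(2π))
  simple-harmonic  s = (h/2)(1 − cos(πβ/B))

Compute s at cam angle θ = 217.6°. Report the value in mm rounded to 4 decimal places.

seg 1 [0°–55.1°] uniform, h=12: full span → s += 12 → s = 12.0000
seg 2 [55.1°–128.8°] uniform, h=19: full span → s += 19 → s = 31.0000
seg 3 [128.8°–184.2°] uniform, h=17: full span → s += 17 → s = 48.0000
seg 4 [184.2°–208.8°] uniform, h=25: full span → s += 25 → s = 73.0000
seg 5 [208.8°–261.2°] simple-harmonic, h=-19: θ=217.6° here. β=8.8, B=52.4. -19/2·(1 − cos(π·0.1679)) = -1.2918 → s = 71.7082

71.7082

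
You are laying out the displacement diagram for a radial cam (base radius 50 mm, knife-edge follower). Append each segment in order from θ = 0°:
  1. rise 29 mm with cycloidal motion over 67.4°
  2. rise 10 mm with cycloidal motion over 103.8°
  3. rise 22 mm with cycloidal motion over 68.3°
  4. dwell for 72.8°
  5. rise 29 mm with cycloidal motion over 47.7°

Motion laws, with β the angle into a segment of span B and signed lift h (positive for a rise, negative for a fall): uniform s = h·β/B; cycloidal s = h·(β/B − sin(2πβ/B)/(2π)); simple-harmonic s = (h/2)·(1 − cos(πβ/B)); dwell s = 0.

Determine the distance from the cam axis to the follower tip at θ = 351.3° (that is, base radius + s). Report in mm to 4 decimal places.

seg 1 [0°–67.4°] cycloidal, h=29: full span → s += 29 → s = 29.0000
seg 2 [67.4°–171.2°] cycloidal, h=10: full span → s += 10 → s = 39.0000
seg 3 [171.2°–239.5°] cycloidal, h=22: full span → s += 22 → s = 61.0000
seg 4 [239.5°–312.3°] dwell: s stays 61.0000
seg 5 [312.3°–360°] cycloidal, h=29: θ=351.3° here. β=39, B=47.7. 29·(0.8176 − sin(2π·0.8176)/(2π)) = 27.9160 → s = 88.9160
radial distance = base radius + s = 50 + 88.9160 = 138.9160

138.9160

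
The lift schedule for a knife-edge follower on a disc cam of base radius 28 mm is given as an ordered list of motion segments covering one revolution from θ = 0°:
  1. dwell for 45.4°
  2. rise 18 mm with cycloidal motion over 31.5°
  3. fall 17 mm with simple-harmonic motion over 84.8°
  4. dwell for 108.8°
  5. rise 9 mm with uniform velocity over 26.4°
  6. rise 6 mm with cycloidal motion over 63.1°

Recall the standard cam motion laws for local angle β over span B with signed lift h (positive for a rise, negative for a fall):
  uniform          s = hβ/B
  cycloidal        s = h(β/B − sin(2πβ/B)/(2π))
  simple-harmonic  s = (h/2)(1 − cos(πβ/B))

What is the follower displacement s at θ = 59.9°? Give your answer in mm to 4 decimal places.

seg 1 [0°–45.4°] dwell: s stays 0.0000
seg 2 [45.4°–76.9°] cycloidal, h=18: θ=59.9° here. β=14.5, B=31.5. 18·(0.4603 − sin(2π·0.4603)/(2π)) = 7.5788 → s = 7.5788

7.5788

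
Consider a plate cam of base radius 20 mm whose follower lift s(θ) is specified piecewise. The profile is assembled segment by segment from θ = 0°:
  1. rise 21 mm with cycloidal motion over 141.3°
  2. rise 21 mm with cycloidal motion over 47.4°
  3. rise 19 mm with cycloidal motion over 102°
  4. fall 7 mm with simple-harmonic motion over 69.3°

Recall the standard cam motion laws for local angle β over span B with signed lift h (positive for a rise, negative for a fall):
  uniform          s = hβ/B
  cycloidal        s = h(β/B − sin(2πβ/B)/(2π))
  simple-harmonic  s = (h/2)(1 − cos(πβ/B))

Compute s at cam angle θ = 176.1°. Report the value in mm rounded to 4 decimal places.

seg 1 [0°–141.3°] cycloidal, h=21: full span → s += 21 → s = 21.0000
seg 2 [141.3°–188.7°] cycloidal, h=21: θ=176.1° here. β=34.8, B=47.4. 21·(0.7342 − sin(2π·0.7342)/(2π)) = 18.7435 → s = 39.7435

39.7435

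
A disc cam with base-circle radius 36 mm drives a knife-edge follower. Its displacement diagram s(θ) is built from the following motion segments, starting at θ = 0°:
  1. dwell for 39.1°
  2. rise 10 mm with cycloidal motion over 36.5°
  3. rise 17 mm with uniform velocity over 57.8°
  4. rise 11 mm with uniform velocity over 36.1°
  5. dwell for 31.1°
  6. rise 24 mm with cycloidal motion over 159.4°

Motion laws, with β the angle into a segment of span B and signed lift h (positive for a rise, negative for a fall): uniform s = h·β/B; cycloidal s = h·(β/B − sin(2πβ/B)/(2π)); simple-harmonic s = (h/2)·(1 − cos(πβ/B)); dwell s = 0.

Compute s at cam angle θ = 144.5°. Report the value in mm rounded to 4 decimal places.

seg 1 [0°–39.1°] dwell: s stays 0.0000
seg 2 [39.1°–75.6°] cycloidal, h=10: full span → s += 10 → s = 10.0000
seg 3 [75.6°–133.4°] uniform, h=17: full span → s += 17 → s = 27.0000
seg 4 [133.4°–169.5°] uniform, h=11: θ=144.5° here. β=11.1, B=36.1. 11·11.1/36.1 = 3.3823 → s = 30.3823

30.3823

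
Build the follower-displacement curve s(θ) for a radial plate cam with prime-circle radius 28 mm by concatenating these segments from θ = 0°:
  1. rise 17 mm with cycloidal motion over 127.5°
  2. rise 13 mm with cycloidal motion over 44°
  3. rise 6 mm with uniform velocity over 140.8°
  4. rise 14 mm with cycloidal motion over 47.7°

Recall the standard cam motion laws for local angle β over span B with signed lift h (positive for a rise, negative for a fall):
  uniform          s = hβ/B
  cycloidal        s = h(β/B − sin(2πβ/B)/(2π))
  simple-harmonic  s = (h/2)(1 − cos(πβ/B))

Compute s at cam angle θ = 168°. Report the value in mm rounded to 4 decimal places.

seg 1 [0°–127.5°] cycloidal, h=17: full span → s += 17 → s = 17.0000
seg 2 [127.5°–171.5°] cycloidal, h=13: θ=168° here. β=40.5, B=44. 13·(0.9205 − sin(2π·0.9205)/(2π)) = 12.9575 → s = 29.9575

29.9575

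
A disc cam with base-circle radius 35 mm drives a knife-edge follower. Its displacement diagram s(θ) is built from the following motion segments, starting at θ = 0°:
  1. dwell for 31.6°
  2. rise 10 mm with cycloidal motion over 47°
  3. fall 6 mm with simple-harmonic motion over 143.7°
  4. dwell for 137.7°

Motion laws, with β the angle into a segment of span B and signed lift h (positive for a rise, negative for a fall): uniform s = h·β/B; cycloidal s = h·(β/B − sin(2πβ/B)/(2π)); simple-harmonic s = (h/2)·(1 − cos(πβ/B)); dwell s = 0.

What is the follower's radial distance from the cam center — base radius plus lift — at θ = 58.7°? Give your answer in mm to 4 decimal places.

seg 1 [0°–31.6°] dwell: s stays 0.0000
seg 2 [31.6°–78.6°] cycloidal, h=10: θ=58.7° here. β=27.1, B=47. 10·(0.5766 − sin(2π·0.5766)/(2π)) = 6.5027 → s = 6.5027
radial distance = base radius + s = 35 + 6.5027 = 41.5027

41.5027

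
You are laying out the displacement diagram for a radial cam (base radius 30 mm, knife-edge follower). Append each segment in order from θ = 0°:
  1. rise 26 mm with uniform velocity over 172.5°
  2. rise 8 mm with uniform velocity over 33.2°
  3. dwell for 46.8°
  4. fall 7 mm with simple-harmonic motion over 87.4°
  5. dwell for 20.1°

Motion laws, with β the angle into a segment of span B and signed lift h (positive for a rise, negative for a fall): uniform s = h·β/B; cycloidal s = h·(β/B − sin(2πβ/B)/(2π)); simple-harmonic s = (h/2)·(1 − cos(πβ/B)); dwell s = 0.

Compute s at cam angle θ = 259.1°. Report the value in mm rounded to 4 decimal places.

seg 1 [0°–172.5°] uniform, h=26: full span → s += 26 → s = 26.0000
seg 2 [172.5°–205.7°] uniform, h=8: full span → s += 8 → s = 34.0000
seg 3 [205.7°–252.5°] dwell: s stays 34.0000
seg 4 [252.5°–339.9°] simple-harmonic, h=-7: θ=259.1° here. β=6.6, B=87.4. -7/2·(1 − cos(π·0.0755)) = -0.0980 → s = 33.9020

33.9020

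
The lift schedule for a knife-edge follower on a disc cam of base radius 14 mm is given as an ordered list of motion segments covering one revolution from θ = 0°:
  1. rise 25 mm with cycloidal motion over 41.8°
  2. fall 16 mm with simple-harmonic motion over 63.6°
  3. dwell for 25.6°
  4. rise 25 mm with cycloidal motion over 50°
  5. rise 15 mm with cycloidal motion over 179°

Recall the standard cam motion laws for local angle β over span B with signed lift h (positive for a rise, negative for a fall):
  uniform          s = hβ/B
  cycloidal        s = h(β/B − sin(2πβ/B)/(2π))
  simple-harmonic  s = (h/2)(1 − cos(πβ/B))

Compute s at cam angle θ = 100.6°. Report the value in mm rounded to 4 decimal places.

seg 1 [0°–41.8°] cycloidal, h=25: full span → s += 25 → s = 25.0000
seg 2 [41.8°–105.4°] simple-harmonic, h=-16: θ=100.6° here. β=58.8, B=63.6. -16/2·(1 − cos(π·0.9245)) = -15.7762 → s = 9.2238

9.2238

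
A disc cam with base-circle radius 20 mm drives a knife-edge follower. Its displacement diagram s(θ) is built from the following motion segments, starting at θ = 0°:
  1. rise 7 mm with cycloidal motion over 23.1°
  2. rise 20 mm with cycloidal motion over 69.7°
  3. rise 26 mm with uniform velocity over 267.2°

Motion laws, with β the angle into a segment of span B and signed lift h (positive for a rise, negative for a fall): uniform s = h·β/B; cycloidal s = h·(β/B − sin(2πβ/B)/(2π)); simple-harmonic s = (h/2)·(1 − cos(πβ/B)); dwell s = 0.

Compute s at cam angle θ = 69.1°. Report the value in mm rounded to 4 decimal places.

seg 1 [0°–23.1°] cycloidal, h=7: full span → s += 7 → s = 7.0000
seg 2 [23.1°–92.8°] cycloidal, h=20: θ=69.1° here. β=46, B=69.7. 20·(0.6600 − sin(2π·0.6600)/(2π)) = 15.8867 → s = 22.8867

22.8867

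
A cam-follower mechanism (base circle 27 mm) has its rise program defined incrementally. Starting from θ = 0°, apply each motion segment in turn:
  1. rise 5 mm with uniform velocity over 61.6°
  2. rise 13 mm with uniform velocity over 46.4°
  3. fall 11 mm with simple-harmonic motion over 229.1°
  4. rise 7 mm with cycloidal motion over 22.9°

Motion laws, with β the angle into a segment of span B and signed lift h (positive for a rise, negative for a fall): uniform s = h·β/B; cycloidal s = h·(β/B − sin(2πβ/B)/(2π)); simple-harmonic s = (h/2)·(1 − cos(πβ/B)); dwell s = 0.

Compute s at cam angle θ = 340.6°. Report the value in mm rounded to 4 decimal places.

seg 1 [0°–61.6°] uniform, h=5: full span → s += 5 → s = 5.0000
seg 2 [61.6°–108°] uniform, h=13: full span → s += 13 → s = 18.0000
seg 3 [108°–337.1°] simple-harmonic, h=-11: full span → s += -11 → s = 7.0000
seg 4 [337.1°–360°] cycloidal, h=7: θ=340.6° here. β=3.5, B=22.9. 7·(0.1528 − sin(2π·0.1528)/(2π)) = 0.1570 → s = 7.1570

7.1570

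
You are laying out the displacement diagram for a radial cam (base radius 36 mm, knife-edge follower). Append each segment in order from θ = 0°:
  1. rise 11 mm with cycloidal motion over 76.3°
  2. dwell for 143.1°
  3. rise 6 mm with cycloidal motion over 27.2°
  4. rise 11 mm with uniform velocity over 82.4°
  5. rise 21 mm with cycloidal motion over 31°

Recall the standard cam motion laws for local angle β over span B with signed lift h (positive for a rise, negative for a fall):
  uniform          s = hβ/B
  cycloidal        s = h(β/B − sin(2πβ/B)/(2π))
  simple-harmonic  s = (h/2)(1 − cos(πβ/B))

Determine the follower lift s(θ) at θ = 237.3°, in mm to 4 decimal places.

seg 1 [0°–76.3°] cycloidal, h=11: full span → s += 11 → s = 11.0000
seg 2 [76.3°–219.4°] dwell: s stays 11.0000
seg 3 [219.4°–246.6°] cycloidal, h=6: θ=237.3° here. β=17.9, B=27.2. 6·(0.6581 − sin(2π·0.6581)/(2π)) = 4.7486 → s = 15.7486

15.7486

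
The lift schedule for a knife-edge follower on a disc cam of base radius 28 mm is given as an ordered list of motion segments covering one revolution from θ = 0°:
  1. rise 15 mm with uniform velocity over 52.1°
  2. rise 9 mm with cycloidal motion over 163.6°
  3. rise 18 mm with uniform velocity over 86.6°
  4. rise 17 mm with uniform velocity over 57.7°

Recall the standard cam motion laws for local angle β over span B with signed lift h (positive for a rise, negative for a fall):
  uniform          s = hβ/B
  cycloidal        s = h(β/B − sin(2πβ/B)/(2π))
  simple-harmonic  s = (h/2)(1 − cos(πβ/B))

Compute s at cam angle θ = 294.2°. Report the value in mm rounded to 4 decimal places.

seg 1 [0°–52.1°] uniform, h=15: full span → s += 15 → s = 15.0000
seg 2 [52.1°–215.7°] cycloidal, h=9: full span → s += 9 → s = 24.0000
seg 3 [215.7°–302.3°] uniform, h=18: θ=294.2° here. β=78.5, B=86.6. 18·78.5/86.6 = 16.3164 → s = 40.3164

40.3164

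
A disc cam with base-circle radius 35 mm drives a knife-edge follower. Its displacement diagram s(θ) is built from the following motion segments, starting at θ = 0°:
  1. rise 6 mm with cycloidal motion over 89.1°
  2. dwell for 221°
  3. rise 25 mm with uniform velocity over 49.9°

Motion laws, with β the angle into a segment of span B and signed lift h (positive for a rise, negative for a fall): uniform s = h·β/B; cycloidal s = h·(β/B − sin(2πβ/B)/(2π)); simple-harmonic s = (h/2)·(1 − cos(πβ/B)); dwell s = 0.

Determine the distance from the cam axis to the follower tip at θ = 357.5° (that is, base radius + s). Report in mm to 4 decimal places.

seg 1 [0°–89.1°] cycloidal, h=6: full span → s += 6 → s = 6.0000
seg 2 [89.1°–310.1°] dwell: s stays 6.0000
seg 3 [310.1°–360°] uniform, h=25: θ=357.5° here. β=47.4, B=49.9. 25·47.4/49.9 = 23.7475 → s = 29.7475
radial distance = base radius + s = 35 + 29.7475 = 64.7475

64.7475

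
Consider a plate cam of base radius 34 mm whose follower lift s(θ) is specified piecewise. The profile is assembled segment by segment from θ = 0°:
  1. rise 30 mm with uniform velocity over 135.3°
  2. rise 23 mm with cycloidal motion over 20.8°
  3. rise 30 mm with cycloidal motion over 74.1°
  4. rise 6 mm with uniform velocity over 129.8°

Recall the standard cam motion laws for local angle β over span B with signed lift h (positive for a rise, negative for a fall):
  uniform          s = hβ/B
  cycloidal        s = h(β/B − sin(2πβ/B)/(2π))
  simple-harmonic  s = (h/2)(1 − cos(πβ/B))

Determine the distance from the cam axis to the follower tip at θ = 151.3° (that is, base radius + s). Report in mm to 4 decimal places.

seg 1 [0°–135.3°] uniform, h=30: full span → s += 30 → s = 30.0000
seg 2 [135.3°–156.1°] cycloidal, h=23: θ=151.3° here. β=16, B=20.8. 23·(0.7692 − sin(2π·0.7692)/(2π)) = 21.3262 → s = 51.3262
radial distance = base radius + s = 34 + 51.3262 = 85.3262

85.3262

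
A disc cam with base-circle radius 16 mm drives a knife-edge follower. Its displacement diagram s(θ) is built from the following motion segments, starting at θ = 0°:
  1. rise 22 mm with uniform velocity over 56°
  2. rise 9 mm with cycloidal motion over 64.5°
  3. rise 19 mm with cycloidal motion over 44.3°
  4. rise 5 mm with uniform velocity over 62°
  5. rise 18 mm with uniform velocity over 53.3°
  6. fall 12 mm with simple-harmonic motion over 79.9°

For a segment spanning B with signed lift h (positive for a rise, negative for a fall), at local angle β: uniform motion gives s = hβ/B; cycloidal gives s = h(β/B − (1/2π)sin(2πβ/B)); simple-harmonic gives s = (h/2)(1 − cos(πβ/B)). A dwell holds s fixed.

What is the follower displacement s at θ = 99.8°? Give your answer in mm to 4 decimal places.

seg 1 [0°–56°] uniform, h=22: full span → s += 22 → s = 22.0000
seg 2 [56°–120.5°] cycloidal, h=9: θ=99.8° here. β=43.8, B=64.5. 9·(0.6791 − sin(2π·0.6791)/(2π)) = 7.4041 → s = 29.4041

29.4041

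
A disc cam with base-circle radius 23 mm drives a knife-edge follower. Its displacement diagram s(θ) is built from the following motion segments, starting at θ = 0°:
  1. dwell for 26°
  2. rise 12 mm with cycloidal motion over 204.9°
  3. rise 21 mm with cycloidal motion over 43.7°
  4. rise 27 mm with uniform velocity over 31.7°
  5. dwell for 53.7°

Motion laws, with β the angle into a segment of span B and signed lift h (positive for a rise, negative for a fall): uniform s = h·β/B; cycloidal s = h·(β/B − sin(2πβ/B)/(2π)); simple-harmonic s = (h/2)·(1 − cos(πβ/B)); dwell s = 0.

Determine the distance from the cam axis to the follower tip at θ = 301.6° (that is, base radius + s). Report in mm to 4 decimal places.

seg 1 [0°–26°] dwell: s stays 0.0000
seg 2 [26°–230.9°] cycloidal, h=12: full span → s += 12 → s = 12.0000
seg 3 [230.9°–274.6°] cycloidal, h=21: full span → s += 21 → s = 33.0000
seg 4 [274.6°–306.3°] uniform, h=27: θ=301.6° here. β=27, B=31.7. 27·27/31.7 = 22.9968 → s = 55.9968
radial distance = base radius + s = 23 + 55.9968 = 78.9968

78.9968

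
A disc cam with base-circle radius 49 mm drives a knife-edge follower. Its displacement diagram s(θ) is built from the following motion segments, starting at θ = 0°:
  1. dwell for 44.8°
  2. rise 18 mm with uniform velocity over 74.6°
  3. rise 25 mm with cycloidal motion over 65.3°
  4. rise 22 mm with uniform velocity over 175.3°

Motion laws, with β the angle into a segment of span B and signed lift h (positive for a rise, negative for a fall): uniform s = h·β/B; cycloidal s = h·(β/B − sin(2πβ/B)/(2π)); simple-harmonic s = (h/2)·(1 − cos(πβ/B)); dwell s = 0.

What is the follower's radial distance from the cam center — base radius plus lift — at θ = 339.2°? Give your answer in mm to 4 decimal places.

seg 1 [0°–44.8°] dwell: s stays 0.0000
seg 2 [44.8°–119.4°] uniform, h=18: full span → s += 18 → s = 18.0000
seg 3 [119.4°–184.7°] cycloidal, h=25: full span → s += 25 → s = 43.0000
seg 4 [184.7°–360°] uniform, h=22: θ=339.2° here. β=154.5, B=175.3. 22·154.5/175.3 = 19.3896 → s = 62.3896
radial distance = base radius + s = 49 + 62.3896 = 111.3896

111.3896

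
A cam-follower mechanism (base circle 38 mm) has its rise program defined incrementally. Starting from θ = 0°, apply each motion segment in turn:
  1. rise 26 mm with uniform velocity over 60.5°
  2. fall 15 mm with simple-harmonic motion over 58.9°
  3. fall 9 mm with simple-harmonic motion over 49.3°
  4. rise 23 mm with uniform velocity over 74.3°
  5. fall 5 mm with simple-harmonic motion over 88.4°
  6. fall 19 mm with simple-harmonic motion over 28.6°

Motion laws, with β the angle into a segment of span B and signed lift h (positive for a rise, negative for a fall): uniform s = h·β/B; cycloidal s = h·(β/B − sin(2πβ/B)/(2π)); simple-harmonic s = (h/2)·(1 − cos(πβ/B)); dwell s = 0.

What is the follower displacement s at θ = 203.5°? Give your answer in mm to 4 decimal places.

seg 1 [0°–60.5°] uniform, h=26: full span → s += 26 → s = 26.0000
seg 2 [60.5°–119.4°] simple-harmonic, h=-15: full span → s += -15 → s = 11.0000
seg 3 [119.4°–168.7°] simple-harmonic, h=-9: full span → s += -9 → s = 2.0000
seg 4 [168.7°–243°] uniform, h=23: θ=203.5° here. β=34.8, B=74.3. 23·34.8/74.3 = 10.7725 → s = 12.7725

12.7725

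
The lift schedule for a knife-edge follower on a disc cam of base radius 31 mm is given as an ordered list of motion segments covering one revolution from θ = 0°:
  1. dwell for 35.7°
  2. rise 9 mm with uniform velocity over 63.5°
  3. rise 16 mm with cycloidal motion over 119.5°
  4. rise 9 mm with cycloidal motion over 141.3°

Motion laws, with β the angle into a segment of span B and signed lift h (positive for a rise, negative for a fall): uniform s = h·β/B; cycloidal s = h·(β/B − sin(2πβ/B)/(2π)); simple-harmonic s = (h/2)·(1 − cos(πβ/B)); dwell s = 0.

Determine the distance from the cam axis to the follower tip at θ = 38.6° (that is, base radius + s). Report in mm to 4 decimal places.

seg 1 [0°–35.7°] dwell: s stays 0.0000
seg 2 [35.7°–99.2°] uniform, h=9: θ=38.6° here. β=2.9, B=63.5. 9·2.9/63.5 = 0.4110 → s = 0.4110
radial distance = base radius + s = 31 + 0.4110 = 31.4110

31.4110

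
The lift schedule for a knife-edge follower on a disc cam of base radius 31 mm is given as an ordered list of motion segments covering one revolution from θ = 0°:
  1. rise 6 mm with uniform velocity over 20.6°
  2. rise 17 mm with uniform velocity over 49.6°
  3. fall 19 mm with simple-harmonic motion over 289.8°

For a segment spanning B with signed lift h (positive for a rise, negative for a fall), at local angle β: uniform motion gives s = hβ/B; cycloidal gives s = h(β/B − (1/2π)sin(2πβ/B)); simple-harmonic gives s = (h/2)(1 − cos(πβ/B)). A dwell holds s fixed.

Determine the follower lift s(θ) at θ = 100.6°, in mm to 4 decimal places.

seg 1 [0°–20.6°] uniform, h=6: full span → s += 6 → s = 6.0000
seg 2 [20.6°–70.2°] uniform, h=17: full span → s += 17 → s = 23.0000
seg 3 [70.2°–360°] simple-harmonic, h=-19: θ=100.6° here. β=30.4, B=289.8. -19/2·(1 − cos(π·0.1049)) = -0.5112 → s = 22.4888

22.4888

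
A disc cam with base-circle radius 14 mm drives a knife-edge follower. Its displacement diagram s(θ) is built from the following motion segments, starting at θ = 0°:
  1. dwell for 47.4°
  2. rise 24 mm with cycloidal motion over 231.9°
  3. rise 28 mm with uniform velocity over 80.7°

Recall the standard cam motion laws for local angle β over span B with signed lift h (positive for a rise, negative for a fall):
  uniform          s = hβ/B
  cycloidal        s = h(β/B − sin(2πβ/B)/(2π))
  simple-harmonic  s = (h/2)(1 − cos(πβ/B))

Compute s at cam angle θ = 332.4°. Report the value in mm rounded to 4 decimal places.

seg 1 [0°–47.4°] dwell: s stays 0.0000
seg 2 [47.4°–279.3°] cycloidal, h=24: full span → s += 24 → s = 24.0000
seg 3 [279.3°–360°] uniform, h=28: θ=332.4° here. β=53.1, B=80.7. 28·53.1/80.7 = 18.4238 → s = 42.4238

42.4238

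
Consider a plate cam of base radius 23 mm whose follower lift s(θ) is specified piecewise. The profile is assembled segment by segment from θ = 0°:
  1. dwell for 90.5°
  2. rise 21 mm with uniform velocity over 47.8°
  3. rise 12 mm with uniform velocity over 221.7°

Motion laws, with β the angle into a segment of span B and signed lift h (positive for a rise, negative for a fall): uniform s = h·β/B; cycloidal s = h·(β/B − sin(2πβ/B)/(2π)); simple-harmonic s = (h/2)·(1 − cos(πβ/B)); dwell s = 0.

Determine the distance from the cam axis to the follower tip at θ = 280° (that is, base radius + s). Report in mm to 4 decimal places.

seg 1 [0°–90.5°] dwell: s stays 0.0000
seg 2 [90.5°–138.3°] uniform, h=21: full span → s += 21 → s = 21.0000
seg 3 [138.3°–360°] uniform, h=12: θ=280° here. β=141.7, B=221.7. 12·141.7/221.7 = 7.6698 → s = 28.6698
radial distance = base radius + s = 23 + 28.6698 = 51.6698

51.6698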